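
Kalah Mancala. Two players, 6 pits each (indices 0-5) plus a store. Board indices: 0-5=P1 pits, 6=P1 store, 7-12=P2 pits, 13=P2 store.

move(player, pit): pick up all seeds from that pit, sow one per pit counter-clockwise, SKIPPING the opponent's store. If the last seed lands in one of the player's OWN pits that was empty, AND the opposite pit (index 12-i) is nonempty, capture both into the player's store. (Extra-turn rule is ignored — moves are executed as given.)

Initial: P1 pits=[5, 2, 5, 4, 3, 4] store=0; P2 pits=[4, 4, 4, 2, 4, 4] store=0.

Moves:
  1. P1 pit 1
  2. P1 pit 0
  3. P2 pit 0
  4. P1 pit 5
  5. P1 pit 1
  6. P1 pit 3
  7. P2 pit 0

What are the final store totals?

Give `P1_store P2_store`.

Move 1: P1 pit1 -> P1=[5,0,6,5,3,4](0) P2=[4,4,4,2,4,4](0)
Move 2: P1 pit0 -> P1=[0,1,7,6,4,5](0) P2=[4,4,4,2,4,4](0)
Move 3: P2 pit0 -> P1=[0,1,7,6,4,5](0) P2=[0,5,5,3,5,4](0)
Move 4: P1 pit5 -> P1=[0,1,7,6,4,0](1) P2=[1,6,6,4,5,4](0)
Move 5: P1 pit1 -> P1=[0,0,8,6,4,0](1) P2=[1,6,6,4,5,4](0)
Move 6: P1 pit3 -> P1=[0,0,8,0,5,1](2) P2=[2,7,7,4,5,4](0)
Move 7: P2 pit0 -> P1=[0,0,8,0,5,1](2) P2=[0,8,8,4,5,4](0)

Answer: 2 0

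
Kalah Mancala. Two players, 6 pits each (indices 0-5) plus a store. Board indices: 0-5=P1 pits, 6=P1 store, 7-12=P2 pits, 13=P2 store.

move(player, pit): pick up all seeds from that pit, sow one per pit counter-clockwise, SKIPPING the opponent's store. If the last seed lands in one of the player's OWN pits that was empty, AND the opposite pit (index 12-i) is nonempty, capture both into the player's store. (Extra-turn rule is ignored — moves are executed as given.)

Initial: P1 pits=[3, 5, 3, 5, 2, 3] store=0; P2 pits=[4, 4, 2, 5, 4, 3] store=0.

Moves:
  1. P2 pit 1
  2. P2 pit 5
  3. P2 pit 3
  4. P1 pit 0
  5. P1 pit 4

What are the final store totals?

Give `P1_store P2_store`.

Answer: 1 2

Derivation:
Move 1: P2 pit1 -> P1=[3,5,3,5,2,3](0) P2=[4,0,3,6,5,4](0)
Move 2: P2 pit5 -> P1=[4,6,4,5,2,3](0) P2=[4,0,3,6,5,0](1)
Move 3: P2 pit3 -> P1=[5,7,5,5,2,3](0) P2=[4,0,3,0,6,1](2)
Move 4: P1 pit0 -> P1=[0,8,6,6,3,4](0) P2=[4,0,3,0,6,1](2)
Move 5: P1 pit4 -> P1=[0,8,6,6,0,5](1) P2=[5,0,3,0,6,1](2)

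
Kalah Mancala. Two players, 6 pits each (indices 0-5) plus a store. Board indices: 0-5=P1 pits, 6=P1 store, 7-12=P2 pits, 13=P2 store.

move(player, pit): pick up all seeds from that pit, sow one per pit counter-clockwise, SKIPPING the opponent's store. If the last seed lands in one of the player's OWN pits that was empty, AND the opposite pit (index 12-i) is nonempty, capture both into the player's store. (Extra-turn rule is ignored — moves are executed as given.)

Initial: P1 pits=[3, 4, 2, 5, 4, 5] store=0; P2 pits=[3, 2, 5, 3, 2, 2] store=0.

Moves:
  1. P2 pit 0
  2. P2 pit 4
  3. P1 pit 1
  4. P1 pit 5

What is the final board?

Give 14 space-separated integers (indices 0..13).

Move 1: P2 pit0 -> P1=[3,4,2,5,4,5](0) P2=[0,3,6,4,2,2](0)
Move 2: P2 pit4 -> P1=[3,4,2,5,4,5](0) P2=[0,3,6,4,0,3](1)
Move 3: P1 pit1 -> P1=[3,0,3,6,5,6](0) P2=[0,3,6,4,0,3](1)
Move 4: P1 pit5 -> P1=[3,0,3,6,5,0](1) P2=[1,4,7,5,1,3](1)

Answer: 3 0 3 6 5 0 1 1 4 7 5 1 3 1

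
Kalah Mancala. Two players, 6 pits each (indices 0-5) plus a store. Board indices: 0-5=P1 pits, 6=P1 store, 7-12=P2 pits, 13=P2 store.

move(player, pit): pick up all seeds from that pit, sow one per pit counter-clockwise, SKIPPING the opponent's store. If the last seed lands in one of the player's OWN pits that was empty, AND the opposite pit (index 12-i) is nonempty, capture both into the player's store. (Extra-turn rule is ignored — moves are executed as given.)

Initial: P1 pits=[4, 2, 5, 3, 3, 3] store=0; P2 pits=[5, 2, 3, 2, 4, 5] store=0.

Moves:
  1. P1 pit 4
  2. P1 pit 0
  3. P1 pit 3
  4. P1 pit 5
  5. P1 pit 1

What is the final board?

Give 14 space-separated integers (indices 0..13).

Move 1: P1 pit4 -> P1=[4,2,5,3,0,4](1) P2=[6,2,3,2,4,5](0)
Move 2: P1 pit0 -> P1=[0,3,6,4,0,4](4) P2=[6,0,3,2,4,5](0)
Move 3: P1 pit3 -> P1=[0,3,6,0,1,5](5) P2=[7,0,3,2,4,5](0)
Move 4: P1 pit5 -> P1=[0,3,6,0,1,0](6) P2=[8,1,4,3,4,5](0)
Move 5: P1 pit1 -> P1=[0,0,7,1,2,0](6) P2=[8,1,4,3,4,5](0)

Answer: 0 0 7 1 2 0 6 8 1 4 3 4 5 0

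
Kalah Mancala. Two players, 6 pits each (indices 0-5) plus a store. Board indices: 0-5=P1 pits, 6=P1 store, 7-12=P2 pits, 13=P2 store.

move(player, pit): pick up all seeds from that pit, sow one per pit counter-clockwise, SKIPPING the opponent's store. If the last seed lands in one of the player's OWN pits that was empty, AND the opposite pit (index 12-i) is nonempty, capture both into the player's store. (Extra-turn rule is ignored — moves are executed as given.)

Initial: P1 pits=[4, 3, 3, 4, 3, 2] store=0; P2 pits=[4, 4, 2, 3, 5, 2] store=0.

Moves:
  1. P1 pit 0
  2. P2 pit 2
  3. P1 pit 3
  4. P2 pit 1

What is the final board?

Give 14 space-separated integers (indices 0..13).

Move 1: P1 pit0 -> P1=[0,4,4,5,4,2](0) P2=[4,4,2,3,5,2](0)
Move 2: P2 pit2 -> P1=[0,4,4,5,4,2](0) P2=[4,4,0,4,6,2](0)
Move 3: P1 pit3 -> P1=[0,4,4,0,5,3](1) P2=[5,5,0,4,6,2](0)
Move 4: P2 pit1 -> P1=[0,4,4,0,5,3](1) P2=[5,0,1,5,7,3](1)

Answer: 0 4 4 0 5 3 1 5 0 1 5 7 3 1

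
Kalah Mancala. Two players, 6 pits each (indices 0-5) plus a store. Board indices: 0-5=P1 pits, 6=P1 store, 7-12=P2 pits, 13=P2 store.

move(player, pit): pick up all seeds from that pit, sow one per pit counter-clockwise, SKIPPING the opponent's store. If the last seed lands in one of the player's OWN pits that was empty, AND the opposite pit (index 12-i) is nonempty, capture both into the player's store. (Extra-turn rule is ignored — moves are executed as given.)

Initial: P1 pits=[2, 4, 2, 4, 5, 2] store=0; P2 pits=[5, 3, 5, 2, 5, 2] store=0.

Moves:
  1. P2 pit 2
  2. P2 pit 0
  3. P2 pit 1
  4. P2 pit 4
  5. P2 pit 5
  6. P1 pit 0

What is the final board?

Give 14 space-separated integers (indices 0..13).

Answer: 0 7 5 7 8 4 0 0 0 2 5 0 0 3

Derivation:
Move 1: P2 pit2 -> P1=[3,4,2,4,5,2](0) P2=[5,3,0,3,6,3](1)
Move 2: P2 pit0 -> P1=[3,4,2,4,5,2](0) P2=[0,4,1,4,7,4](1)
Move 3: P2 pit1 -> P1=[3,4,2,4,5,2](0) P2=[0,0,2,5,8,5](1)
Move 4: P2 pit4 -> P1=[4,5,3,5,6,3](0) P2=[0,0,2,5,0,6](2)
Move 5: P2 pit5 -> P1=[5,6,4,6,7,3](0) P2=[0,0,2,5,0,0](3)
Move 6: P1 pit0 -> P1=[0,7,5,7,8,4](0) P2=[0,0,2,5,0,0](3)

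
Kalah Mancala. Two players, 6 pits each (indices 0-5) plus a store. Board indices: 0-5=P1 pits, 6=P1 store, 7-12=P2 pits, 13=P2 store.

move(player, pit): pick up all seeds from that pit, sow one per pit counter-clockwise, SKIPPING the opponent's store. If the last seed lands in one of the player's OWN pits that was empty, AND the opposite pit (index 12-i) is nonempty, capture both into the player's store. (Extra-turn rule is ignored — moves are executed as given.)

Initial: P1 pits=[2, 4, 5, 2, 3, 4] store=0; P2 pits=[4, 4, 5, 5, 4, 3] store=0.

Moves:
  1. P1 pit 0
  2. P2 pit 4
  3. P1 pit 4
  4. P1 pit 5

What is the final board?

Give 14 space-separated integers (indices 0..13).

Answer: 1 6 6 2 0 0 2 6 5 6 6 0 4 1

Derivation:
Move 1: P1 pit0 -> P1=[0,5,6,2,3,4](0) P2=[4,4,5,5,4,3](0)
Move 2: P2 pit4 -> P1=[1,6,6,2,3,4](0) P2=[4,4,5,5,0,4](1)
Move 3: P1 pit4 -> P1=[1,6,6,2,0,5](1) P2=[5,4,5,5,0,4](1)
Move 4: P1 pit5 -> P1=[1,6,6,2,0,0](2) P2=[6,5,6,6,0,4](1)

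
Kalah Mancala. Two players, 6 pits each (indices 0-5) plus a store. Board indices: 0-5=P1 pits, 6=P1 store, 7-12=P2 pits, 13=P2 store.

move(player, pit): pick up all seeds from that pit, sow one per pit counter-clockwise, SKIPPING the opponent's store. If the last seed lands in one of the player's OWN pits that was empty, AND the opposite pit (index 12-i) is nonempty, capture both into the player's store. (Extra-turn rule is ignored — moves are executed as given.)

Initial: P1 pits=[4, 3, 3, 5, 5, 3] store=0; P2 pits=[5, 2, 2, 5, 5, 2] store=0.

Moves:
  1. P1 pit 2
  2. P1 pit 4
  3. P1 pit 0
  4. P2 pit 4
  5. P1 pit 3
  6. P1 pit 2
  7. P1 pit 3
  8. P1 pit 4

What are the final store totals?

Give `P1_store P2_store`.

Answer: 7 1

Derivation:
Move 1: P1 pit2 -> P1=[4,3,0,6,6,4](0) P2=[5,2,2,5,5,2](0)
Move 2: P1 pit4 -> P1=[4,3,0,6,0,5](1) P2=[6,3,3,6,5,2](0)
Move 3: P1 pit0 -> P1=[0,4,1,7,0,5](5) P2=[6,0,3,6,5,2](0)
Move 4: P2 pit4 -> P1=[1,5,2,7,0,5](5) P2=[6,0,3,6,0,3](1)
Move 5: P1 pit3 -> P1=[1,5,2,0,1,6](6) P2=[7,1,4,7,0,3](1)
Move 6: P1 pit2 -> P1=[1,5,0,1,2,6](6) P2=[7,1,4,7,0,3](1)
Move 7: P1 pit3 -> P1=[1,5,0,0,3,6](6) P2=[7,1,4,7,0,3](1)
Move 8: P1 pit4 -> P1=[1,5,0,0,0,7](7) P2=[8,1,4,7,0,3](1)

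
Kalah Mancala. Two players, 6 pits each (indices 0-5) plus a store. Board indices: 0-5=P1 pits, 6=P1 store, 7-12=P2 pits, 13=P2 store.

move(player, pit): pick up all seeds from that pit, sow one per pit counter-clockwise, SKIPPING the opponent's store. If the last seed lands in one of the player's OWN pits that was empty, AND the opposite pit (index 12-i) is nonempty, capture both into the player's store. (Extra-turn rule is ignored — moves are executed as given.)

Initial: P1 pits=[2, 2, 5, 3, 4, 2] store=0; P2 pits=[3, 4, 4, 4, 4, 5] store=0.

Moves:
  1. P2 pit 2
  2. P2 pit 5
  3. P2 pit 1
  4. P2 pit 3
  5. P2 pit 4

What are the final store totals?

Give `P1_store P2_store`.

Answer: 0 8

Derivation:
Move 1: P2 pit2 -> P1=[2,2,5,3,4,2](0) P2=[3,4,0,5,5,6](1)
Move 2: P2 pit5 -> P1=[3,3,6,4,5,2](0) P2=[3,4,0,5,5,0](2)
Move 3: P2 pit1 -> P1=[0,3,6,4,5,2](0) P2=[3,0,1,6,6,0](6)
Move 4: P2 pit3 -> P1=[1,4,7,4,5,2](0) P2=[3,0,1,0,7,1](7)
Move 5: P2 pit4 -> P1=[2,5,8,5,6,2](0) P2=[3,0,1,0,0,2](8)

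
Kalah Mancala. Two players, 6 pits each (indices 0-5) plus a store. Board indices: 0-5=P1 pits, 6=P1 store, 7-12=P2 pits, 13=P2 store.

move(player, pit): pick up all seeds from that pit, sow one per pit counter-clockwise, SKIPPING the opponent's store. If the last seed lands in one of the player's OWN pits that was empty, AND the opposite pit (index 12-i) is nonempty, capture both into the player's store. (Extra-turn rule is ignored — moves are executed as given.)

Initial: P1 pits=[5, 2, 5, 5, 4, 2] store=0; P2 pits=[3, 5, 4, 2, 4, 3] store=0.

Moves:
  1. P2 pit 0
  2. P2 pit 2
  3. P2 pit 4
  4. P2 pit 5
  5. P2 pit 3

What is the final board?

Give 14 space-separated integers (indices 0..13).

Move 1: P2 pit0 -> P1=[5,2,5,5,4,2](0) P2=[0,6,5,3,4,3](0)
Move 2: P2 pit2 -> P1=[6,2,5,5,4,2](0) P2=[0,6,0,4,5,4](1)
Move 3: P2 pit4 -> P1=[7,3,6,5,4,2](0) P2=[0,6,0,4,0,5](2)
Move 4: P2 pit5 -> P1=[8,4,7,6,4,2](0) P2=[0,6,0,4,0,0](3)
Move 5: P2 pit3 -> P1=[9,4,7,6,4,2](0) P2=[0,6,0,0,1,1](4)

Answer: 9 4 7 6 4 2 0 0 6 0 0 1 1 4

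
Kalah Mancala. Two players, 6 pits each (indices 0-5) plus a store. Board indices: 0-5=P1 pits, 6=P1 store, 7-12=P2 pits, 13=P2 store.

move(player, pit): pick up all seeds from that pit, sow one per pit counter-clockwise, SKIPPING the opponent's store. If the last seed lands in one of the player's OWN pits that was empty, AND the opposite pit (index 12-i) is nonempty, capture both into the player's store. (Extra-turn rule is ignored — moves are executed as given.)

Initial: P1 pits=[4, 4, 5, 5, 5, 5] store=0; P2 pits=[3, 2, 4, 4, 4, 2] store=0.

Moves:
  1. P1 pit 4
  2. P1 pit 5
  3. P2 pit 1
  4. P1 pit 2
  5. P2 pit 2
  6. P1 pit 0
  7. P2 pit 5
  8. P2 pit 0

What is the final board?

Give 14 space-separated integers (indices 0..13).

Move 1: P1 pit4 -> P1=[4,4,5,5,0,6](1) P2=[4,3,5,4,4,2](0)
Move 2: P1 pit5 -> P1=[4,4,5,5,0,0](2) P2=[5,4,6,5,5,2](0)
Move 3: P2 pit1 -> P1=[4,4,5,5,0,0](2) P2=[5,0,7,6,6,3](0)
Move 4: P1 pit2 -> P1=[4,4,0,6,1,1](3) P2=[6,0,7,6,6,3](0)
Move 5: P2 pit2 -> P1=[5,5,1,6,1,1](3) P2=[6,0,0,7,7,4](1)
Move 6: P1 pit0 -> P1=[0,6,2,7,2,2](3) P2=[6,0,0,7,7,4](1)
Move 7: P2 pit5 -> P1=[1,7,3,7,2,2](3) P2=[6,0,0,7,7,0](2)
Move 8: P2 pit0 -> P1=[1,7,3,7,2,2](3) P2=[0,1,1,8,8,1](3)

Answer: 1 7 3 7 2 2 3 0 1 1 8 8 1 3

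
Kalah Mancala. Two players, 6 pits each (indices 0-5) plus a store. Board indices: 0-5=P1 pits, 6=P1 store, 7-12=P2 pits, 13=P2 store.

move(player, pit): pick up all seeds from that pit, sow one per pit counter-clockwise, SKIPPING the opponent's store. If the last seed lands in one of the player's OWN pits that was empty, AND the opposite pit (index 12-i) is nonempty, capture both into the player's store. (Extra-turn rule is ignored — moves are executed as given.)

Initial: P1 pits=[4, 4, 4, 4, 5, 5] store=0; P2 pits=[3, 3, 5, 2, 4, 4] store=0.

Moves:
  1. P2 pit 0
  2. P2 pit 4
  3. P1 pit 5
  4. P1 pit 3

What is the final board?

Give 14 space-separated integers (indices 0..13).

Move 1: P2 pit0 -> P1=[4,4,4,4,5,5](0) P2=[0,4,6,3,4,4](0)
Move 2: P2 pit4 -> P1=[5,5,4,4,5,5](0) P2=[0,4,6,3,0,5](1)
Move 3: P1 pit5 -> P1=[5,5,4,4,5,0](1) P2=[1,5,7,4,0,5](1)
Move 4: P1 pit3 -> P1=[5,5,4,0,6,1](2) P2=[2,5,7,4,0,5](1)

Answer: 5 5 4 0 6 1 2 2 5 7 4 0 5 1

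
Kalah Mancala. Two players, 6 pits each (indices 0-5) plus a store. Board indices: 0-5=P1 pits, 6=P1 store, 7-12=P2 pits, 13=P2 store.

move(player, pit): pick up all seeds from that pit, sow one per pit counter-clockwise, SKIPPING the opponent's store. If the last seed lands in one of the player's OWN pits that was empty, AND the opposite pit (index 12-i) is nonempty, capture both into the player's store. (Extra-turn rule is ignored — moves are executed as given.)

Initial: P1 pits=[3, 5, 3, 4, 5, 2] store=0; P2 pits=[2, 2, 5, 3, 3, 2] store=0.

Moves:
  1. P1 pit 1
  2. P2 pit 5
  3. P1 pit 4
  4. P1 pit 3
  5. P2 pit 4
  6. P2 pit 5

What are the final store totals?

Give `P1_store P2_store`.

Answer: 3 3

Derivation:
Move 1: P1 pit1 -> P1=[3,0,4,5,6,3](1) P2=[2,2,5,3,3,2](0)
Move 2: P2 pit5 -> P1=[4,0,4,5,6,3](1) P2=[2,2,5,3,3,0](1)
Move 3: P1 pit4 -> P1=[4,0,4,5,0,4](2) P2=[3,3,6,4,3,0](1)
Move 4: P1 pit3 -> P1=[4,0,4,0,1,5](3) P2=[4,4,6,4,3,0](1)
Move 5: P2 pit4 -> P1=[5,0,4,0,1,5](3) P2=[4,4,6,4,0,1](2)
Move 6: P2 pit5 -> P1=[5,0,4,0,1,5](3) P2=[4,4,6,4,0,0](3)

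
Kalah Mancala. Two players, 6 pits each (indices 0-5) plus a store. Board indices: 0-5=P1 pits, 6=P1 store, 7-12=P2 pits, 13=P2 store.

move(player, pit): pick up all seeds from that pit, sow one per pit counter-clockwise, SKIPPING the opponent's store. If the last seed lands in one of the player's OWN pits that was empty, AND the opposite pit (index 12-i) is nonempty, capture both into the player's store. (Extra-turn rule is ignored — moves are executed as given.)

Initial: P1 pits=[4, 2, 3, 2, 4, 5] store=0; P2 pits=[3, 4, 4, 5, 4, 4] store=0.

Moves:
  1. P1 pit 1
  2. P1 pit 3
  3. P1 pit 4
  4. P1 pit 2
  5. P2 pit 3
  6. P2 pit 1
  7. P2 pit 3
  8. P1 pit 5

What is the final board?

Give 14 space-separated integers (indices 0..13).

Move 1: P1 pit1 -> P1=[4,0,4,3,4,5](0) P2=[3,4,4,5,4,4](0)
Move 2: P1 pit3 -> P1=[4,0,4,0,5,6](1) P2=[3,4,4,5,4,4](0)
Move 3: P1 pit4 -> P1=[4,0,4,0,0,7](2) P2=[4,5,5,5,4,4](0)
Move 4: P1 pit2 -> P1=[4,0,0,1,1,8](3) P2=[4,5,5,5,4,4](0)
Move 5: P2 pit3 -> P1=[5,1,0,1,1,8](3) P2=[4,5,5,0,5,5](1)
Move 6: P2 pit1 -> P1=[5,1,0,1,1,8](3) P2=[4,0,6,1,6,6](2)
Move 7: P2 pit3 -> P1=[5,1,0,1,1,8](3) P2=[4,0,6,0,7,6](2)
Move 8: P1 pit5 -> P1=[6,1,0,1,1,0](4) P2=[5,1,7,1,8,7](2)

Answer: 6 1 0 1 1 0 4 5 1 7 1 8 7 2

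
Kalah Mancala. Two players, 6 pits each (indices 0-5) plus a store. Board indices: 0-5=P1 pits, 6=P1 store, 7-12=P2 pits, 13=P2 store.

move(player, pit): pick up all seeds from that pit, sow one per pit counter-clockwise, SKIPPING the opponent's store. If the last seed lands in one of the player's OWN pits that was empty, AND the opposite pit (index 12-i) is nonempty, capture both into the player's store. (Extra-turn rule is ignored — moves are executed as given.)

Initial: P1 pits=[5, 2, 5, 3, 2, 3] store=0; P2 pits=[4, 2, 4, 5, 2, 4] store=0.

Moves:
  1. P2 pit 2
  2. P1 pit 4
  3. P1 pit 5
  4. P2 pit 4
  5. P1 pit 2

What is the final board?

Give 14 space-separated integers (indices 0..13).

Move 1: P2 pit2 -> P1=[5,2,5,3,2,3](0) P2=[4,2,0,6,3,5](1)
Move 2: P1 pit4 -> P1=[5,2,5,3,0,4](1) P2=[4,2,0,6,3,5](1)
Move 3: P1 pit5 -> P1=[5,2,5,3,0,0](2) P2=[5,3,1,6,3,5](1)
Move 4: P2 pit4 -> P1=[6,2,5,3,0,0](2) P2=[5,3,1,6,0,6](2)
Move 5: P1 pit2 -> P1=[6,2,0,4,1,1](3) P2=[6,3,1,6,0,6](2)

Answer: 6 2 0 4 1 1 3 6 3 1 6 0 6 2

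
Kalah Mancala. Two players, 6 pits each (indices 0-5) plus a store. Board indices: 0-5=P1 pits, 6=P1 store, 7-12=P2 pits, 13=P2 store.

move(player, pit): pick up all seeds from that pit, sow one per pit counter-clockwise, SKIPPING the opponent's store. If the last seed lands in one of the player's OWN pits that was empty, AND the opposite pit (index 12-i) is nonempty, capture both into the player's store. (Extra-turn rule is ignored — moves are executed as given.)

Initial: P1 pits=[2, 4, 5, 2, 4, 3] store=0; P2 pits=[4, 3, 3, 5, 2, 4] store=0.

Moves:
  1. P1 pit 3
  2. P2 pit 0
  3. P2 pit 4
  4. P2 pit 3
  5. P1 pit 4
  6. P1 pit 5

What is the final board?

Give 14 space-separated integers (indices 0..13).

Answer: 4 5 6 0 0 0 2 2 6 6 1 1 6 2

Derivation:
Move 1: P1 pit3 -> P1=[2,4,5,0,5,4](0) P2=[4,3,3,5,2,4](0)
Move 2: P2 pit0 -> P1=[2,4,5,0,5,4](0) P2=[0,4,4,6,3,4](0)
Move 3: P2 pit4 -> P1=[3,4,5,0,5,4](0) P2=[0,4,4,6,0,5](1)
Move 4: P2 pit3 -> P1=[4,5,6,0,5,4](0) P2=[0,4,4,0,1,6](2)
Move 5: P1 pit4 -> P1=[4,5,6,0,0,5](1) P2=[1,5,5,0,1,6](2)
Move 6: P1 pit5 -> P1=[4,5,6,0,0,0](2) P2=[2,6,6,1,1,6](2)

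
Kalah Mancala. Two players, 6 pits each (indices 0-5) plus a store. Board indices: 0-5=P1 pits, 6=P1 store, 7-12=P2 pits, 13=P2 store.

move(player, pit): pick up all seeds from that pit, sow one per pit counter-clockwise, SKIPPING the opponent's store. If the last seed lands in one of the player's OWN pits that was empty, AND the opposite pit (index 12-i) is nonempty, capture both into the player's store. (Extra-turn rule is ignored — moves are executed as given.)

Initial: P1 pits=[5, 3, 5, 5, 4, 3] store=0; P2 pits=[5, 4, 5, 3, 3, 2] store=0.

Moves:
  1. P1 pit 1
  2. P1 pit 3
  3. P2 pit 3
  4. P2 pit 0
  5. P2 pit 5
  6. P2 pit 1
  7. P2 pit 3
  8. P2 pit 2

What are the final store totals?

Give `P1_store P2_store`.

Answer: 1 5

Derivation:
Move 1: P1 pit1 -> P1=[5,0,6,6,5,3](0) P2=[5,4,5,3,3,2](0)
Move 2: P1 pit3 -> P1=[5,0,6,0,6,4](1) P2=[6,5,6,3,3,2](0)
Move 3: P2 pit3 -> P1=[5,0,6,0,6,4](1) P2=[6,5,6,0,4,3](1)
Move 4: P2 pit0 -> P1=[5,0,6,0,6,4](1) P2=[0,6,7,1,5,4](2)
Move 5: P2 pit5 -> P1=[6,1,7,0,6,4](1) P2=[0,6,7,1,5,0](3)
Move 6: P2 pit1 -> P1=[7,1,7,0,6,4](1) P2=[0,0,8,2,6,1](4)
Move 7: P2 pit3 -> P1=[7,1,7,0,6,4](1) P2=[0,0,8,0,7,2](4)
Move 8: P2 pit2 -> P1=[8,2,8,1,6,4](1) P2=[0,0,0,1,8,3](5)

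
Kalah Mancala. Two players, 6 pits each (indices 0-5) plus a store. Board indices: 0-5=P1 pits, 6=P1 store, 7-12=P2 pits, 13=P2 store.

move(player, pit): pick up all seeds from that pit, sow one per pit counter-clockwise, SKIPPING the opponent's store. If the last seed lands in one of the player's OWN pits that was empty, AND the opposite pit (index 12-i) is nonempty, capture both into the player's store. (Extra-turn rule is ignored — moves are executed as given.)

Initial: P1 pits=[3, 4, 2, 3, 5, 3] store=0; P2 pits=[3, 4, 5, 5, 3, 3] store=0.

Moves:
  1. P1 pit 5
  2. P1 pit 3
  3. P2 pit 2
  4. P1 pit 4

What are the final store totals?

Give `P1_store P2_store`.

Answer: 3 1

Derivation:
Move 1: P1 pit5 -> P1=[3,4,2,3,5,0](1) P2=[4,5,5,5,3,3](0)
Move 2: P1 pit3 -> P1=[3,4,2,0,6,1](2) P2=[4,5,5,5,3,3](0)
Move 3: P2 pit2 -> P1=[4,4,2,0,6,1](2) P2=[4,5,0,6,4,4](1)
Move 4: P1 pit4 -> P1=[4,4,2,0,0,2](3) P2=[5,6,1,7,4,4](1)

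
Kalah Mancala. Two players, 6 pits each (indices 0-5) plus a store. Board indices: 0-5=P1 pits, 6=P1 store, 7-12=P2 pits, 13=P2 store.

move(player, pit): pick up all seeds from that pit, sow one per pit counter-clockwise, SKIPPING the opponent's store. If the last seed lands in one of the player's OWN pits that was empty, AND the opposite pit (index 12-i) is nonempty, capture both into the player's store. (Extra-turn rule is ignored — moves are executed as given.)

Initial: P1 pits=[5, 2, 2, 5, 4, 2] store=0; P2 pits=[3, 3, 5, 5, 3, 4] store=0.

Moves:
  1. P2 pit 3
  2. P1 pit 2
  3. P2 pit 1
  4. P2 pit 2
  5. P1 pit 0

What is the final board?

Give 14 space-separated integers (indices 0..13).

Move 1: P2 pit3 -> P1=[6,3,2,5,4,2](0) P2=[3,3,5,0,4,5](1)
Move 2: P1 pit2 -> P1=[6,3,0,6,5,2](0) P2=[3,3,5,0,4,5](1)
Move 3: P2 pit1 -> P1=[6,3,0,6,5,2](0) P2=[3,0,6,1,5,5](1)
Move 4: P2 pit2 -> P1=[7,4,0,6,5,2](0) P2=[3,0,0,2,6,6](2)
Move 5: P1 pit0 -> P1=[0,5,1,7,6,3](1) P2=[4,0,0,2,6,6](2)

Answer: 0 5 1 7 6 3 1 4 0 0 2 6 6 2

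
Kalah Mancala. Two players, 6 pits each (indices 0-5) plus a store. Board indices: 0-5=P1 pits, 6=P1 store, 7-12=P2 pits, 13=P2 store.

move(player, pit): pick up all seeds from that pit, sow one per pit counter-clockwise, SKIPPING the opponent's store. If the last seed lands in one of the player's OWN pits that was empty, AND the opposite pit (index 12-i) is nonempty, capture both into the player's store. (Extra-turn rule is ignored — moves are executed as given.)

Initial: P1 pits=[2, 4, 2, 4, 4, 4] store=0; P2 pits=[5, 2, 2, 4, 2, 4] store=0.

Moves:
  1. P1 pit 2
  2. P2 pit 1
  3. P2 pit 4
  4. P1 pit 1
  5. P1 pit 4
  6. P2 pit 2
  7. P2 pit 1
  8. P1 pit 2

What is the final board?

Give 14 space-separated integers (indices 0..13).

Answer: 2 0 0 1 0 6 1 6 0 0 7 1 6 9

Derivation:
Move 1: P1 pit2 -> P1=[2,4,0,5,5,4](0) P2=[5,2,2,4,2,4](0)
Move 2: P2 pit1 -> P1=[2,4,0,5,5,4](0) P2=[5,0,3,5,2,4](0)
Move 3: P2 pit4 -> P1=[2,4,0,5,5,4](0) P2=[5,0,3,5,0,5](1)
Move 4: P1 pit1 -> P1=[2,0,1,6,6,5](0) P2=[5,0,3,5,0,5](1)
Move 5: P1 pit4 -> P1=[2,0,1,6,0,6](1) P2=[6,1,4,6,0,5](1)
Move 6: P2 pit2 -> P1=[2,0,1,6,0,6](1) P2=[6,1,0,7,1,6](2)
Move 7: P2 pit1 -> P1=[2,0,1,0,0,6](1) P2=[6,0,0,7,1,6](9)
Move 8: P1 pit2 -> P1=[2,0,0,1,0,6](1) P2=[6,0,0,7,1,6](9)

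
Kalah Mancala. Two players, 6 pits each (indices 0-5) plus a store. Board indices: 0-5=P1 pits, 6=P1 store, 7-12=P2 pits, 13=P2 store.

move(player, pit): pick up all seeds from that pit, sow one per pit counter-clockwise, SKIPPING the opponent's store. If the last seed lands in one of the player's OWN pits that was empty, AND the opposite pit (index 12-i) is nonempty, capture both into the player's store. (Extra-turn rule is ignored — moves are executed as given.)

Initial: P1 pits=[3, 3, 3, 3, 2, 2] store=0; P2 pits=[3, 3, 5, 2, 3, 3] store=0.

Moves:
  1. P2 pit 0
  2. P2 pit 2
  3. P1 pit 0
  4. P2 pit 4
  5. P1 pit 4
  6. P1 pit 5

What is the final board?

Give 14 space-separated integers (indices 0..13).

Answer: 1 6 4 4 0 0 2 2 5 0 4 0 5 2

Derivation:
Move 1: P2 pit0 -> P1=[3,3,3,3,2,2](0) P2=[0,4,6,3,3,3](0)
Move 2: P2 pit2 -> P1=[4,4,3,3,2,2](0) P2=[0,4,0,4,4,4](1)
Move 3: P1 pit0 -> P1=[0,5,4,4,3,2](0) P2=[0,4,0,4,4,4](1)
Move 4: P2 pit4 -> P1=[1,6,4,4,3,2](0) P2=[0,4,0,4,0,5](2)
Move 5: P1 pit4 -> P1=[1,6,4,4,0,3](1) P2=[1,4,0,4,0,5](2)
Move 6: P1 pit5 -> P1=[1,6,4,4,0,0](2) P2=[2,5,0,4,0,5](2)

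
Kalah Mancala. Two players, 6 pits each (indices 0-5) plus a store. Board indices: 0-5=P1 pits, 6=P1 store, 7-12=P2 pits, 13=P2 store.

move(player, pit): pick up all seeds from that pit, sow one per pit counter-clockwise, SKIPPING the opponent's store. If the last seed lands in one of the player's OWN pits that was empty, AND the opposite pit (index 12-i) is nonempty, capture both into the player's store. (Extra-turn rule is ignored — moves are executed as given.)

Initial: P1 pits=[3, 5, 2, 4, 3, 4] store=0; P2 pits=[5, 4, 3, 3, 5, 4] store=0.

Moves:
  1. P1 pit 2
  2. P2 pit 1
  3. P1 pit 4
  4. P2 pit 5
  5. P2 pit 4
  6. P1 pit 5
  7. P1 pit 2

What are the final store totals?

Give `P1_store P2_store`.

Move 1: P1 pit2 -> P1=[3,5,0,5,4,4](0) P2=[5,4,3,3,5,4](0)
Move 2: P2 pit1 -> P1=[3,5,0,5,4,4](0) P2=[5,0,4,4,6,5](0)
Move 3: P1 pit4 -> P1=[3,5,0,5,0,5](1) P2=[6,1,4,4,6,5](0)
Move 4: P2 pit5 -> P1=[4,6,1,6,0,5](1) P2=[6,1,4,4,6,0](1)
Move 5: P2 pit4 -> P1=[5,7,2,7,0,5](1) P2=[6,1,4,4,0,1](2)
Move 6: P1 pit5 -> P1=[5,7,2,7,0,0](2) P2=[7,2,5,5,0,1](2)
Move 7: P1 pit2 -> P1=[5,7,0,8,0,0](5) P2=[7,0,5,5,0,1](2)

Answer: 5 2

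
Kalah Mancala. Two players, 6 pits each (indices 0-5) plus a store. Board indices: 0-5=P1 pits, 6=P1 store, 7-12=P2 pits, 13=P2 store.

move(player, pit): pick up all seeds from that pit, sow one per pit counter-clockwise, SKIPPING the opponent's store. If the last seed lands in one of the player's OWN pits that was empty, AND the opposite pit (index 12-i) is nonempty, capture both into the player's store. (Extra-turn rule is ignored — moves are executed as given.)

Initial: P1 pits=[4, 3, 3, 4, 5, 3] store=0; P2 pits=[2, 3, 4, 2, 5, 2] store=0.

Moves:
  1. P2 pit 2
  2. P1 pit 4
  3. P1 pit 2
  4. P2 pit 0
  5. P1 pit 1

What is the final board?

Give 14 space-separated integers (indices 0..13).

Answer: 4 0 1 6 2 5 1 0 5 2 4 6 3 1

Derivation:
Move 1: P2 pit2 -> P1=[4,3,3,4,5,3](0) P2=[2,3,0,3,6,3](1)
Move 2: P1 pit4 -> P1=[4,3,3,4,0,4](1) P2=[3,4,1,3,6,3](1)
Move 3: P1 pit2 -> P1=[4,3,0,5,1,5](1) P2=[3,4,1,3,6,3](1)
Move 4: P2 pit0 -> P1=[4,3,0,5,1,5](1) P2=[0,5,2,4,6,3](1)
Move 5: P1 pit1 -> P1=[4,0,1,6,2,5](1) P2=[0,5,2,4,6,3](1)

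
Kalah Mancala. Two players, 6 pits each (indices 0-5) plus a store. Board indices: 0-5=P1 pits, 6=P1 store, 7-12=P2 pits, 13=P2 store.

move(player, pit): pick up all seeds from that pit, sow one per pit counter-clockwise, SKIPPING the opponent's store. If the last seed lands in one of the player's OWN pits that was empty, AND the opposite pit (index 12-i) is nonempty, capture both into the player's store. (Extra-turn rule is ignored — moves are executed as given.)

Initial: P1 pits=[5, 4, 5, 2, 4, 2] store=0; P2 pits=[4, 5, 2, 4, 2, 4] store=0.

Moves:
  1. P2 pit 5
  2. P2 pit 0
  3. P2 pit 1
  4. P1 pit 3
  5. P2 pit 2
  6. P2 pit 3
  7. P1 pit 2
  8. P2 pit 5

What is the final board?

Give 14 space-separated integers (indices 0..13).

Answer: 9 7 0 2 6 4 1 1 1 1 0 6 0 5

Derivation:
Move 1: P2 pit5 -> P1=[6,5,6,2,4,2](0) P2=[4,5,2,4,2,0](1)
Move 2: P2 pit0 -> P1=[6,5,6,2,4,2](0) P2=[0,6,3,5,3,0](1)
Move 3: P2 pit1 -> P1=[7,5,6,2,4,2](0) P2=[0,0,4,6,4,1](2)
Move 4: P1 pit3 -> P1=[7,5,6,0,5,3](0) P2=[0,0,4,6,4,1](2)
Move 5: P2 pit2 -> P1=[7,5,6,0,5,3](0) P2=[0,0,0,7,5,2](3)
Move 6: P2 pit3 -> P1=[8,6,7,1,5,3](0) P2=[0,0,0,0,6,3](4)
Move 7: P1 pit2 -> P1=[8,6,0,2,6,4](1) P2=[1,1,1,0,6,3](4)
Move 8: P2 pit5 -> P1=[9,7,0,2,6,4](1) P2=[1,1,1,0,6,0](5)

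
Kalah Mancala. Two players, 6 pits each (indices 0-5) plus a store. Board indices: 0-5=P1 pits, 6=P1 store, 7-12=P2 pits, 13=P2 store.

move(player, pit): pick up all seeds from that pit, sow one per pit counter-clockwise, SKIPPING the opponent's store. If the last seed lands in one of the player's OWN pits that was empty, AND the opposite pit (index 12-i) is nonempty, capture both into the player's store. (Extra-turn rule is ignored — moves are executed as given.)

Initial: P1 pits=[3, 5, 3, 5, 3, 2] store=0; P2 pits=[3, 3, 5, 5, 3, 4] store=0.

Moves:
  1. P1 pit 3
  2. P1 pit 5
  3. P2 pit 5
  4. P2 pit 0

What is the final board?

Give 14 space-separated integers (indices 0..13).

Answer: 0 6 4 0 4 0 2 0 6 6 6 4 0 6

Derivation:
Move 1: P1 pit3 -> P1=[3,5,3,0,4,3](1) P2=[4,4,5,5,3,4](0)
Move 2: P1 pit5 -> P1=[3,5,3,0,4,0](2) P2=[5,5,5,5,3,4](0)
Move 3: P2 pit5 -> P1=[4,6,4,0,4,0](2) P2=[5,5,5,5,3,0](1)
Move 4: P2 pit0 -> P1=[0,6,4,0,4,0](2) P2=[0,6,6,6,4,0](6)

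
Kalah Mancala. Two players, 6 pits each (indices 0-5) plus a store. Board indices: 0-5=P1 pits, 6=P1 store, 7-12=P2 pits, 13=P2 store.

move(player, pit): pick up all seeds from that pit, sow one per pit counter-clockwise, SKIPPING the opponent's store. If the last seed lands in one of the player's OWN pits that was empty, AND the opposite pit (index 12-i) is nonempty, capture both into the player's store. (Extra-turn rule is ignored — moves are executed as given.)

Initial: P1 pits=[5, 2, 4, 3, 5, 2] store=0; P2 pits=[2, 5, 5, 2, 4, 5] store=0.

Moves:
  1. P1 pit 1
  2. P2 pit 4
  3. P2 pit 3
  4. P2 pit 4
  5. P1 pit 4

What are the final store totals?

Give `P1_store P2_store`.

Answer: 1 1

Derivation:
Move 1: P1 pit1 -> P1=[5,0,5,4,5,2](0) P2=[2,5,5,2,4,5](0)
Move 2: P2 pit4 -> P1=[6,1,5,4,5,2](0) P2=[2,5,5,2,0,6](1)
Move 3: P2 pit3 -> P1=[6,1,5,4,5,2](0) P2=[2,5,5,0,1,7](1)
Move 4: P2 pit4 -> P1=[6,1,5,4,5,2](0) P2=[2,5,5,0,0,8](1)
Move 5: P1 pit4 -> P1=[6,1,5,4,0,3](1) P2=[3,6,6,0,0,8](1)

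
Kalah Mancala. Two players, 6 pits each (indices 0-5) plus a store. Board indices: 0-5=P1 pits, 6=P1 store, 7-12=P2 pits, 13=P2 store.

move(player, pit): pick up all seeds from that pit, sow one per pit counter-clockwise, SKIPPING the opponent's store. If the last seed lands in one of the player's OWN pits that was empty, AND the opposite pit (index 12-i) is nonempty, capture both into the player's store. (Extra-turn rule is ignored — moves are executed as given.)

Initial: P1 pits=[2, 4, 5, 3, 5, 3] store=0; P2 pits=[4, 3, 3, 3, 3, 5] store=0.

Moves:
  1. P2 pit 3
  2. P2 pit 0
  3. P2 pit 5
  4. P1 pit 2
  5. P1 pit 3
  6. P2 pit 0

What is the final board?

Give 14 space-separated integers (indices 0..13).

Answer: 3 5 0 0 8 5 2 0 7 5 1 5 0 2

Derivation:
Move 1: P2 pit3 -> P1=[2,4,5,3,5,3](0) P2=[4,3,3,0,4,6](1)
Move 2: P2 pit0 -> P1=[2,4,5,3,5,3](0) P2=[0,4,4,1,5,6](1)
Move 3: P2 pit5 -> P1=[3,5,6,4,6,3](0) P2=[0,4,4,1,5,0](2)
Move 4: P1 pit2 -> P1=[3,5,0,5,7,4](1) P2=[1,5,4,1,5,0](2)
Move 5: P1 pit3 -> P1=[3,5,0,0,8,5](2) P2=[2,6,4,1,5,0](2)
Move 6: P2 pit0 -> P1=[3,5,0,0,8,5](2) P2=[0,7,5,1,5,0](2)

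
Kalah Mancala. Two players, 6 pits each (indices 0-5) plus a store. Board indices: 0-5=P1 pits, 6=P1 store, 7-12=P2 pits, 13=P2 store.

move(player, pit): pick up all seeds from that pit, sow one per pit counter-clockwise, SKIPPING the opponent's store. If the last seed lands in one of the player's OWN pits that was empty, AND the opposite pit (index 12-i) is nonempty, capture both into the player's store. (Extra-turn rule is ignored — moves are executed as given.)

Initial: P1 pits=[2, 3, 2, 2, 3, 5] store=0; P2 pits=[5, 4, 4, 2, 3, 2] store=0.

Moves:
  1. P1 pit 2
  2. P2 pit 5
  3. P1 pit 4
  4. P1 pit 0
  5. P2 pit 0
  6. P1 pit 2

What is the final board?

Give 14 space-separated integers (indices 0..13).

Answer: 0 4 0 5 0 6 1 0 6 5 3 4 1 2

Derivation:
Move 1: P1 pit2 -> P1=[2,3,0,3,4,5](0) P2=[5,4,4,2,3,2](0)
Move 2: P2 pit5 -> P1=[3,3,0,3,4,5](0) P2=[5,4,4,2,3,0](1)
Move 3: P1 pit4 -> P1=[3,3,0,3,0,6](1) P2=[6,5,4,2,3,0](1)
Move 4: P1 pit0 -> P1=[0,4,1,4,0,6](1) P2=[6,5,4,2,3,0](1)
Move 5: P2 pit0 -> P1=[0,4,1,4,0,6](1) P2=[0,6,5,3,4,1](2)
Move 6: P1 pit2 -> P1=[0,4,0,5,0,6](1) P2=[0,6,5,3,4,1](2)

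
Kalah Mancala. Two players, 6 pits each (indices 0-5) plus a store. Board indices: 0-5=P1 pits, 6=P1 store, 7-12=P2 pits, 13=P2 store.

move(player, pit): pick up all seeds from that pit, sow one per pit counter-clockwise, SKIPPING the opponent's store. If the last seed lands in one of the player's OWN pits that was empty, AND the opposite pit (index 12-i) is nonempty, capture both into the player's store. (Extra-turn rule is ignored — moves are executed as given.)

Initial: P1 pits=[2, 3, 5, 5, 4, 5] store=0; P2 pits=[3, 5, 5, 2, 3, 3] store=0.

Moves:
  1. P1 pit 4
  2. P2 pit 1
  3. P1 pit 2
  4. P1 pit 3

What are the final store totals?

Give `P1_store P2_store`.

Move 1: P1 pit4 -> P1=[2,3,5,5,0,6](1) P2=[4,6,5,2,3,3](0)
Move 2: P2 pit1 -> P1=[3,3,5,5,0,6](1) P2=[4,0,6,3,4,4](1)
Move 3: P1 pit2 -> P1=[3,3,0,6,1,7](2) P2=[5,0,6,3,4,4](1)
Move 4: P1 pit3 -> P1=[3,3,0,0,2,8](3) P2=[6,1,7,3,4,4](1)

Answer: 3 1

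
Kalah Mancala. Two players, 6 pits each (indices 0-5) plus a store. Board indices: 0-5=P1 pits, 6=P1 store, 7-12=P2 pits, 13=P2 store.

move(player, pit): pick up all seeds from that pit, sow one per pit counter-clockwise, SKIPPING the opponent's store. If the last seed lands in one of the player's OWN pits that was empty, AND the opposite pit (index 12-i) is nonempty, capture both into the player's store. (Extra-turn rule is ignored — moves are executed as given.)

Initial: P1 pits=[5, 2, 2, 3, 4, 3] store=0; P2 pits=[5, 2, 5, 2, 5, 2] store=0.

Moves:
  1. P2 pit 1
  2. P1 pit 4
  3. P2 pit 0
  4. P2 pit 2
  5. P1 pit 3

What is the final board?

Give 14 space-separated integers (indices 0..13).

Answer: 6 3 3 0 1 5 2 0 2 0 5 7 4 2

Derivation:
Move 1: P2 pit1 -> P1=[5,2,2,3,4,3](0) P2=[5,0,6,3,5,2](0)
Move 2: P1 pit4 -> P1=[5,2,2,3,0,4](1) P2=[6,1,6,3,5,2](0)
Move 3: P2 pit0 -> P1=[5,2,2,3,0,4](1) P2=[0,2,7,4,6,3](1)
Move 4: P2 pit2 -> P1=[6,3,3,3,0,4](1) P2=[0,2,0,5,7,4](2)
Move 5: P1 pit3 -> P1=[6,3,3,0,1,5](2) P2=[0,2,0,5,7,4](2)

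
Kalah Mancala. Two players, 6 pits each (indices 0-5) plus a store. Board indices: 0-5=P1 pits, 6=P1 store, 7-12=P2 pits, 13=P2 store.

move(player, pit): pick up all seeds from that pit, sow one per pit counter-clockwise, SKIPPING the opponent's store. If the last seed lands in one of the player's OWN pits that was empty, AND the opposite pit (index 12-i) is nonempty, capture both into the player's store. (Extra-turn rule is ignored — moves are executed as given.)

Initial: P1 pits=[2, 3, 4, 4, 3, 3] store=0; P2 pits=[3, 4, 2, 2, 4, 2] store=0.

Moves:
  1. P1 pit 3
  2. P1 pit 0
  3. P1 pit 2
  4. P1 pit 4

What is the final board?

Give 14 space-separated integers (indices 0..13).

Move 1: P1 pit3 -> P1=[2,3,4,0,4,4](1) P2=[4,4,2,2,4,2](0)
Move 2: P1 pit0 -> P1=[0,4,5,0,4,4](1) P2=[4,4,2,2,4,2](0)
Move 3: P1 pit2 -> P1=[0,4,0,1,5,5](2) P2=[5,4,2,2,4,2](0)
Move 4: P1 pit4 -> P1=[0,4,0,1,0,6](3) P2=[6,5,3,2,4,2](0)

Answer: 0 4 0 1 0 6 3 6 5 3 2 4 2 0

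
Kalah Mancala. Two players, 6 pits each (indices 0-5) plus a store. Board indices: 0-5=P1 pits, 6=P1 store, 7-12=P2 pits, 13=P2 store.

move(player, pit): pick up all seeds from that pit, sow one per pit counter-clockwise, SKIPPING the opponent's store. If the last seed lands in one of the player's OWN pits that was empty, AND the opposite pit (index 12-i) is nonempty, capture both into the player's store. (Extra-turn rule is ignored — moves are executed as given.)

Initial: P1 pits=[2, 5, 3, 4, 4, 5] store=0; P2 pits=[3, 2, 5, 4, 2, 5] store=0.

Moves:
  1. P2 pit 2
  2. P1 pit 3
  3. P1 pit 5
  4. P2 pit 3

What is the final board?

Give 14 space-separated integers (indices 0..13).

Move 1: P2 pit2 -> P1=[3,5,3,4,4,5](0) P2=[3,2,0,5,3,6](1)
Move 2: P1 pit3 -> P1=[3,5,3,0,5,6](1) P2=[4,2,0,5,3,6](1)
Move 3: P1 pit5 -> P1=[3,5,3,0,5,0](2) P2=[5,3,1,6,4,6](1)
Move 4: P2 pit3 -> P1=[4,6,4,0,5,0](2) P2=[5,3,1,0,5,7](2)

Answer: 4 6 4 0 5 0 2 5 3 1 0 5 7 2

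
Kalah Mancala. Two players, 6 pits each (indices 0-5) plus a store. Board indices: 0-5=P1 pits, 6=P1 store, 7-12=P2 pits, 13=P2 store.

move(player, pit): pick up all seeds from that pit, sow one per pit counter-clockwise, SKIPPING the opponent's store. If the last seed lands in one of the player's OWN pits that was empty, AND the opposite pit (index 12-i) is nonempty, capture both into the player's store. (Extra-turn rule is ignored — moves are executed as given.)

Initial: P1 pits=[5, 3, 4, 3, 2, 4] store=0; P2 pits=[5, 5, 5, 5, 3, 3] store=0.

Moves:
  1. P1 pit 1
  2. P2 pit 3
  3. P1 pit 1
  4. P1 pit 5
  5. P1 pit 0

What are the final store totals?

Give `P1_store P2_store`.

Answer: 2 1

Derivation:
Move 1: P1 pit1 -> P1=[5,0,5,4,3,4](0) P2=[5,5,5,5,3,3](0)
Move 2: P2 pit3 -> P1=[6,1,5,4,3,4](0) P2=[5,5,5,0,4,4](1)
Move 3: P1 pit1 -> P1=[6,0,6,4,3,4](0) P2=[5,5,5,0,4,4](1)
Move 4: P1 pit5 -> P1=[6,0,6,4,3,0](1) P2=[6,6,6,0,4,4](1)
Move 5: P1 pit0 -> P1=[0,1,7,5,4,1](2) P2=[6,6,6,0,4,4](1)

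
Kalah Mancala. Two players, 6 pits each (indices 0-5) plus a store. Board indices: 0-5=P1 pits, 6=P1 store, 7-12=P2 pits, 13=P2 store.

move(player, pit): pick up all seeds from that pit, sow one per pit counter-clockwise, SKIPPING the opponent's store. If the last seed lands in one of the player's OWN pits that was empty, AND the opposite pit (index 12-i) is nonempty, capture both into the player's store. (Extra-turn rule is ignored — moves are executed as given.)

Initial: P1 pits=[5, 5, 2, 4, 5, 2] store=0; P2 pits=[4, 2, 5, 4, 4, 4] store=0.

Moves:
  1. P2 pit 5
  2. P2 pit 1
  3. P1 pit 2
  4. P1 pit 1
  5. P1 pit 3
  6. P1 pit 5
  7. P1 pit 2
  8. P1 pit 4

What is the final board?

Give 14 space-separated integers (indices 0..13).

Answer: 6 0 0 0 0 1 13 8 3 1 7 5 1 1

Derivation:
Move 1: P2 pit5 -> P1=[6,6,3,4,5,2](0) P2=[4,2,5,4,4,0](1)
Move 2: P2 pit1 -> P1=[6,6,3,4,5,2](0) P2=[4,0,6,5,4,0](1)
Move 3: P1 pit2 -> P1=[6,6,0,5,6,3](0) P2=[4,0,6,5,4,0](1)
Move 4: P1 pit1 -> P1=[6,0,1,6,7,4](1) P2=[5,0,6,5,4,0](1)
Move 5: P1 pit3 -> P1=[6,0,1,0,8,5](2) P2=[6,1,7,5,4,0](1)
Move 6: P1 pit5 -> P1=[6,0,1,0,8,0](3) P2=[7,2,8,6,4,0](1)
Move 7: P1 pit2 -> P1=[6,0,0,0,8,0](12) P2=[7,2,0,6,4,0](1)
Move 8: P1 pit4 -> P1=[6,0,0,0,0,1](13) P2=[8,3,1,7,5,1](1)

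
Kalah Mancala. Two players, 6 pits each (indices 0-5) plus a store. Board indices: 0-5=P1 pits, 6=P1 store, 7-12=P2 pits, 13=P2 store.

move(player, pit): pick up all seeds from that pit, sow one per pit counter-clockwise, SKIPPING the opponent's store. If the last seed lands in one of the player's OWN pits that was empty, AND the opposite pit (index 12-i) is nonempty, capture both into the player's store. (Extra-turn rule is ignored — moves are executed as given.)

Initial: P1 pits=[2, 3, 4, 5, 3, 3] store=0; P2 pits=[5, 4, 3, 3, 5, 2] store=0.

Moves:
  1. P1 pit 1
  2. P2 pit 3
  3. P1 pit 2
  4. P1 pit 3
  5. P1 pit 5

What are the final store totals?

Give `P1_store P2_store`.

Move 1: P1 pit1 -> P1=[2,0,5,6,4,3](0) P2=[5,4,3,3,5,2](0)
Move 2: P2 pit3 -> P1=[2,0,5,6,4,3](0) P2=[5,4,3,0,6,3](1)
Move 3: P1 pit2 -> P1=[2,0,0,7,5,4](1) P2=[6,4,3,0,6,3](1)
Move 4: P1 pit3 -> P1=[2,0,0,0,6,5](2) P2=[7,5,4,1,6,3](1)
Move 5: P1 pit5 -> P1=[2,0,0,0,6,0](3) P2=[8,6,5,2,6,3](1)

Answer: 3 1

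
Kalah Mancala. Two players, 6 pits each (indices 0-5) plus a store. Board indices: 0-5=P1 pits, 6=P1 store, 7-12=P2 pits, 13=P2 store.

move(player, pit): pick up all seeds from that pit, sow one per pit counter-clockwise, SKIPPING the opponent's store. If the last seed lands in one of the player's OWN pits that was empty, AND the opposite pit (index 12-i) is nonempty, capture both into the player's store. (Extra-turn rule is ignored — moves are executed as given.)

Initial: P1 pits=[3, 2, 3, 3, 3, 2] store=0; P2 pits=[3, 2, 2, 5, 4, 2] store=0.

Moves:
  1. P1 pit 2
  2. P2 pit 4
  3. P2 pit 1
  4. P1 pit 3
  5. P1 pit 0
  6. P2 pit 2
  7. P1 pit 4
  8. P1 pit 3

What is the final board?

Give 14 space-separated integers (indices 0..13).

Move 1: P1 pit2 -> P1=[3,2,0,4,4,3](0) P2=[3,2,2,5,4,2](0)
Move 2: P2 pit4 -> P1=[4,3,0,4,4,3](0) P2=[3,2,2,5,0,3](1)
Move 3: P2 pit1 -> P1=[4,3,0,4,4,3](0) P2=[3,0,3,6,0,3](1)
Move 4: P1 pit3 -> P1=[4,3,0,0,5,4](1) P2=[4,0,3,6,0,3](1)
Move 5: P1 pit0 -> P1=[0,4,1,1,6,4](1) P2=[4,0,3,6,0,3](1)
Move 6: P2 pit2 -> P1=[0,4,1,1,6,4](1) P2=[4,0,0,7,1,4](1)
Move 7: P1 pit4 -> P1=[0,4,1,1,0,5](2) P2=[5,1,1,8,1,4](1)
Move 8: P1 pit3 -> P1=[0,4,1,0,0,5](4) P2=[5,0,1,8,1,4](1)

Answer: 0 4 1 0 0 5 4 5 0 1 8 1 4 1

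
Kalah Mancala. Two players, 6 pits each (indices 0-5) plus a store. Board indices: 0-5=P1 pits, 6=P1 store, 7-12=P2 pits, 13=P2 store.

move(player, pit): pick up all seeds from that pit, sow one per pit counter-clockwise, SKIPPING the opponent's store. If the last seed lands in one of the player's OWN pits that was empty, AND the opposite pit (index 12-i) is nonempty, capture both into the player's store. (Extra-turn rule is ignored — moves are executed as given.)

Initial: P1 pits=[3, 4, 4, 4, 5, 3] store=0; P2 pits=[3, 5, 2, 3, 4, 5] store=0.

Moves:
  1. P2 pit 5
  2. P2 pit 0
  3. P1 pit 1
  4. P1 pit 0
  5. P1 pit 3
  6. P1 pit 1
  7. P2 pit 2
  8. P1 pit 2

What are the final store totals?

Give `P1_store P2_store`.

Move 1: P2 pit5 -> P1=[4,5,5,5,5,3](0) P2=[3,5,2,3,4,0](1)
Move 2: P2 pit0 -> P1=[4,5,5,5,5,3](0) P2=[0,6,3,4,4,0](1)
Move 3: P1 pit1 -> P1=[4,0,6,6,6,4](1) P2=[0,6,3,4,4,0](1)
Move 4: P1 pit0 -> P1=[0,1,7,7,7,4](1) P2=[0,6,3,4,4,0](1)
Move 5: P1 pit3 -> P1=[0,1,7,0,8,5](2) P2=[1,7,4,5,4,0](1)
Move 6: P1 pit1 -> P1=[0,0,8,0,8,5](2) P2=[1,7,4,5,4,0](1)
Move 7: P2 pit2 -> P1=[0,0,8,0,8,5](2) P2=[1,7,0,6,5,1](2)
Move 8: P1 pit2 -> P1=[0,0,0,1,9,6](3) P2=[2,8,1,7,5,1](2)

Answer: 3 2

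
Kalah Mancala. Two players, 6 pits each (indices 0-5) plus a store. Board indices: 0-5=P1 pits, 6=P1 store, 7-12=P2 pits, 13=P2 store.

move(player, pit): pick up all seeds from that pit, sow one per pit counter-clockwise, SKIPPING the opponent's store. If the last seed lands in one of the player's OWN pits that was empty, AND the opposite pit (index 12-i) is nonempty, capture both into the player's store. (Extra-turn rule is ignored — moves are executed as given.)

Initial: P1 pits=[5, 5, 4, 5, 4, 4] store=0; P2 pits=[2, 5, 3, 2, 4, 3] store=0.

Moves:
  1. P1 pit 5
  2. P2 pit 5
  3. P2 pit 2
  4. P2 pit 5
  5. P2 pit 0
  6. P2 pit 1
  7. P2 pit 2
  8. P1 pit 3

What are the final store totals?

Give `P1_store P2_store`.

Move 1: P1 pit5 -> P1=[5,5,4,5,4,0](1) P2=[3,6,4,2,4,3](0)
Move 2: P2 pit5 -> P1=[6,6,4,5,4,0](1) P2=[3,6,4,2,4,0](1)
Move 3: P2 pit2 -> P1=[6,6,4,5,4,0](1) P2=[3,6,0,3,5,1](2)
Move 4: P2 pit5 -> P1=[6,6,4,5,4,0](1) P2=[3,6,0,3,5,0](3)
Move 5: P2 pit0 -> P1=[6,6,4,5,4,0](1) P2=[0,7,1,4,5,0](3)
Move 6: P2 pit1 -> P1=[7,7,4,5,4,0](1) P2=[0,0,2,5,6,1](4)
Move 7: P2 pit2 -> P1=[7,7,4,5,4,0](1) P2=[0,0,0,6,7,1](4)
Move 8: P1 pit3 -> P1=[7,7,4,0,5,1](2) P2=[1,1,0,6,7,1](4)

Answer: 2 4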